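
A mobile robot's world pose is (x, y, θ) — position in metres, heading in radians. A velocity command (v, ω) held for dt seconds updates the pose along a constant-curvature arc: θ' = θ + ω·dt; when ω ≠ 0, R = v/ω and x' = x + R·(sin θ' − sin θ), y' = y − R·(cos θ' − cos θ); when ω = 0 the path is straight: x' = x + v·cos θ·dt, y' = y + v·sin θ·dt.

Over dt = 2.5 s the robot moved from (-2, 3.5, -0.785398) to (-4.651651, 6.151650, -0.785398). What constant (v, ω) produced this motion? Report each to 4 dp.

v = -1.5000, ω = 0.0000

Δθ = -0.785398 − -0.785398 = 0.000000
ω = Δθ/dt = 0.000000/2.5 = 0.0000
ω = 0 → v = (Δx·cos θ + Δy·sin θ)/dt = -1.5000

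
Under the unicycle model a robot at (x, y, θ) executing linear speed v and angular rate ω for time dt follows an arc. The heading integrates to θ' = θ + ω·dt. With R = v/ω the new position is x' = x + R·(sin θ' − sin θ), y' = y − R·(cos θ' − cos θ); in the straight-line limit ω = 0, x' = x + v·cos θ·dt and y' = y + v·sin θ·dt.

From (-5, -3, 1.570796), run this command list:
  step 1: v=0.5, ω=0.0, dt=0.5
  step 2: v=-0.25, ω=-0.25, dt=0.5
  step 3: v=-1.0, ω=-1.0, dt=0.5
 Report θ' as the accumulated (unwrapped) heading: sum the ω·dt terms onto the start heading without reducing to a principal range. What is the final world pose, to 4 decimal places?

step 1: θ'=1.5708 (straight) → pose (-5.0000, -2.7500, 1.5708)
step 2: θ'=1.4458 (R=1.0000) → pose (-5.0078, -2.8747, 1.4458)
step 3: θ'=0.9458 (R=1.0000) → pose (-5.1890, -3.3351, 0.9458)

(-5.1890, -3.3351, 0.9458)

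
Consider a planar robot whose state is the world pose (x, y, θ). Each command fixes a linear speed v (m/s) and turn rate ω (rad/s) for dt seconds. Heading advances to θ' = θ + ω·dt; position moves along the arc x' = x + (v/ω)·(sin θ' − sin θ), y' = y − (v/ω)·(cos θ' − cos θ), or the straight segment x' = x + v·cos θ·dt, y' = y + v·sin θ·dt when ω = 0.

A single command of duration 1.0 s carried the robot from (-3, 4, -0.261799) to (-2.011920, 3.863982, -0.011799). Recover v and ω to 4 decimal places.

v = 1.0000, ω = 0.2500

Δθ = -0.011799 − -0.261799 = 0.250000
ω = Δθ/dt = 0.250000/1.0 = 0.2500
R = Δx/(sin θ' − sin θ) = 4.0000
v = R·ω = 4.0000·0.2500 = 1.0000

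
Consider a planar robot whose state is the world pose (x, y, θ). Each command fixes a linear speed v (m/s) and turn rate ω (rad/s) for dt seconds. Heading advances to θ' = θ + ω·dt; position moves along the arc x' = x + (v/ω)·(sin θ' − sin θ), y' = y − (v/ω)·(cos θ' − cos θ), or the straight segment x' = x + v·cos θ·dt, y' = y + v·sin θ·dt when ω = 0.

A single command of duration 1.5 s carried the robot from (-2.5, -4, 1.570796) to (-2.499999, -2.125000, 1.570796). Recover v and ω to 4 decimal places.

Δθ = 1.570796 − 1.570796 = 0.000000
ω = Δθ/dt = 0.000000/1.5 = 0.0000
ω = 0 → v = (Δx·cos θ + Δy·sin θ)/dt = 1.2500

v = 1.2500, ω = 0.0000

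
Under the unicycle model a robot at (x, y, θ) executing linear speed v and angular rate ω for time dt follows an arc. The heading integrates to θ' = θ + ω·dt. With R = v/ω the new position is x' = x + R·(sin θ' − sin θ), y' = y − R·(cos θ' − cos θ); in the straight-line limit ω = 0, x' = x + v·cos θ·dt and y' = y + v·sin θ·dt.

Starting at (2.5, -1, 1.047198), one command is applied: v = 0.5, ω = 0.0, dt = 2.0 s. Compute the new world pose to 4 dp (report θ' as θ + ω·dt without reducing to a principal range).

θ' = 1.0472 + 0.0·2.0 = 1.0472
ω = 0 → straight: x' = 2.5 + 0.5·cos(1.0472)·2.0 = 3.0000
y' = -1 + 0.5·sin(1.0472)·2.0 = -0.1340

(3.0000, -0.1340, 1.0472)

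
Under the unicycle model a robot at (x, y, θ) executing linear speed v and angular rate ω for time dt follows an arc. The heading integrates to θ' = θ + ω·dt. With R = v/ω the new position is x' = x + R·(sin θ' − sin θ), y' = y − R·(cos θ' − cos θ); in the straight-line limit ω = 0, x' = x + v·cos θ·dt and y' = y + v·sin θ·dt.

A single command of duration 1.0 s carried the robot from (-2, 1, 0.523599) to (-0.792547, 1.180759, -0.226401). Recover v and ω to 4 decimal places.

v = 1.2500, ω = -0.7500

Δθ = -0.226401 − 0.523599 = -0.750000
ω = Δθ/dt = -0.750000/1.0 = -0.7500
R = Δx/(sin θ' − sin θ) = -1.6667
v = R·ω = -1.6667·-0.7500 = 1.2500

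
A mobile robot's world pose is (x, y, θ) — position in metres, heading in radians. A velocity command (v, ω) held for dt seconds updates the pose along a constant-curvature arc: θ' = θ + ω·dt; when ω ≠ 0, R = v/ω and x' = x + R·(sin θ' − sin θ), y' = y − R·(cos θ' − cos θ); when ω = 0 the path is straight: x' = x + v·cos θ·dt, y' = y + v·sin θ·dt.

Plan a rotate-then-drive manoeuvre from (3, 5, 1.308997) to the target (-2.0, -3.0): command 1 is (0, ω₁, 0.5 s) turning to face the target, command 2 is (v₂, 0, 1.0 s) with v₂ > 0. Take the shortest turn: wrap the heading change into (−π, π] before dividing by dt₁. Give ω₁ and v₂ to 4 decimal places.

ω₁ = 5.6896, v₂ = 9.4340

heading to target = atan2(-3−5, -2−3) = -2.1294
Δθ = wrap(-2.1294 − 1.3090) = 2.8448; ω₁ = Δθ/dt₁ = 5.6896
distance = √((-2−3)² + (-3−5)²) = 9.4340; v₂ = distance/dt₂ = 9.4340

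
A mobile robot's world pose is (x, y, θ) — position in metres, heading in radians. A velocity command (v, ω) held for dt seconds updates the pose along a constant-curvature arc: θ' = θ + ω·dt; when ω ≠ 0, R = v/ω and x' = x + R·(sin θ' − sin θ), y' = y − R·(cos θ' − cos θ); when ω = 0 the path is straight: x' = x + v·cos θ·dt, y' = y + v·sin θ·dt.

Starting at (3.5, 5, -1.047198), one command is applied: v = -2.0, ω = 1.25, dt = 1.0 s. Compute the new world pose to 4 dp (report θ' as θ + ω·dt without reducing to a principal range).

(1.7921, 5.7672, 0.2028)

θ' = -1.0472 + 1.25·1.0 = 0.2028
R = v/ω = -2.0/1.25 = -1.6000
x' = 3.5 + -1.6000·(sin 0.2028 − sin -1.0472) = 1.7921
y' = 5 − -1.6000·(cos 0.2028 − cos -1.0472) = 5.7672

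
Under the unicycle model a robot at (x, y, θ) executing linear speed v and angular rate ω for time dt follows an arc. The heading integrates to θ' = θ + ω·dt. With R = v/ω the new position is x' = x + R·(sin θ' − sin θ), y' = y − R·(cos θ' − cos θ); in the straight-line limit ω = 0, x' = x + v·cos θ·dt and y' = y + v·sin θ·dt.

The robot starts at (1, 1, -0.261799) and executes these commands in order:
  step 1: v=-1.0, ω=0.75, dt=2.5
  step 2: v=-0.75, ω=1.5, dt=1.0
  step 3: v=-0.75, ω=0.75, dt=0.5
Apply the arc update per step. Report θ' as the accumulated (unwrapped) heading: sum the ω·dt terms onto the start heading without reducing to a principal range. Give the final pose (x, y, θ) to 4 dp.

step 1: θ'=1.6132 (R=-1.3333) → pose (-0.6772, -0.3444, 1.6132)
step 2: θ'=3.1132 (R=-0.5000) → pose (-0.1919, -0.8230, 3.1132)
step 3: θ'=3.4882 (R=-1.0000) → pose (0.1762, -0.7640, 3.4882)

(0.1762, -0.7640, 3.4882)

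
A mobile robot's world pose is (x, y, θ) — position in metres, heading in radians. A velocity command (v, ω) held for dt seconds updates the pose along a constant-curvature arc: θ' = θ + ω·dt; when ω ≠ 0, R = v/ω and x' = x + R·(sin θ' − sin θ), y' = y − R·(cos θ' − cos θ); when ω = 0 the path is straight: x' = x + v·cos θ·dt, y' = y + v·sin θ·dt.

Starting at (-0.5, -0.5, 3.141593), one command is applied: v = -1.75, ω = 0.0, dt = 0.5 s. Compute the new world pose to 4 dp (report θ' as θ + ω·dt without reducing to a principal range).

(0.3750, -0.5000, 3.1416)

θ' = 3.1416 + 0.0·0.5 = 3.1416
ω = 0 → straight: x' = -0.5 + -1.75·cos(3.1416)·0.5 = 0.3750
y' = -0.5 + -1.75·sin(3.1416)·0.5 = -0.5000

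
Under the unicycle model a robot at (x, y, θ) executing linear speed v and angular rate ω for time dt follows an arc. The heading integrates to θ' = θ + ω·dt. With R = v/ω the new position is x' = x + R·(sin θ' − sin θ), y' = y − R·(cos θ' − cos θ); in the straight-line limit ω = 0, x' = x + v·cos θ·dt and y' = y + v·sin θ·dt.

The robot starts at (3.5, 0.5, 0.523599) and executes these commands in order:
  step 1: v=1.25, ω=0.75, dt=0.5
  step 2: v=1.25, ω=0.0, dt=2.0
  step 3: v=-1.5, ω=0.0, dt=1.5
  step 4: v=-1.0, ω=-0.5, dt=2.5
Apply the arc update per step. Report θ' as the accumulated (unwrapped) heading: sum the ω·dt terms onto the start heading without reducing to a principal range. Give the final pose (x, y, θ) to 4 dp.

(1.8731, 0.4688, -0.3514)

step 1: θ'=0.8986 (R=1.6667) → pose (3.9708, 0.9055, 0.8986)
step 2: θ'=0.8986 (straight) → pose (5.5275, 2.8617, 0.8986)
step 3: θ'=0.8986 (straight) → pose (4.1264, 1.1011, 0.8986)
step 4: θ'=-0.3514 (R=2.0000) → pose (1.8731, 0.4688, -0.3514)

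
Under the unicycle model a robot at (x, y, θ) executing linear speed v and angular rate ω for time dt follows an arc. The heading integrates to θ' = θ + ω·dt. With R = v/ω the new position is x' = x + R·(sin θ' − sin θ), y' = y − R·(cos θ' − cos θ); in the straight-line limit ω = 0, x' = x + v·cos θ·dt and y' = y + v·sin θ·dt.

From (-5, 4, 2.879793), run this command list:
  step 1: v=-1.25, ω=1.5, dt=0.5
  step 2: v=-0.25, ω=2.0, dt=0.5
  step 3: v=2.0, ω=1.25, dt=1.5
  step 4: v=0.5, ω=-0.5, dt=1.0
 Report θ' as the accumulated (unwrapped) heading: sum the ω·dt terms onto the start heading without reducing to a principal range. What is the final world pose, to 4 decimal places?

(-1.8867, 2.4621, 6.0048)

step 1: θ'=3.6298 (R=-0.8333) → pose (-4.3935, 4.0690, 3.6298)
step 2: θ'=4.6298 (R=-0.1250) → pose (-4.3275, 4.1690, 4.6298)
step 3: θ'=6.5048 (R=1.6000) → pose (-2.3813, 2.4762, 6.5048)
step 4: θ'=6.0048 (R=-1.0000) → pose (-1.8867, 2.4621, 6.0048)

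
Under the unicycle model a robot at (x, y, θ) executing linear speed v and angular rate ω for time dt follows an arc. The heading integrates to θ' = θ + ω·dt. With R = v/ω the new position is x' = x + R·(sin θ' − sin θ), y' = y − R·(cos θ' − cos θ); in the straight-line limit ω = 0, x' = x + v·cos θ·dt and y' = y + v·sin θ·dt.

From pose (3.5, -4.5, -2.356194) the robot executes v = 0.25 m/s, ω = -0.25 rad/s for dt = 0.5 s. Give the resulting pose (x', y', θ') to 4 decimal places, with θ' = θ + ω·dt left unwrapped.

(3.4063, -4.5826, -2.4812)

θ' = -2.3562 + -0.25·0.5 = -2.4812
R = v/ω = 0.25/-0.25 = -1.0000
x' = 3.5 + -1.0000·(sin -2.4812 − sin -2.3562) = 3.4063
y' = -4.5 − -1.0000·(cos -2.4812 − cos -2.3562) = -4.5826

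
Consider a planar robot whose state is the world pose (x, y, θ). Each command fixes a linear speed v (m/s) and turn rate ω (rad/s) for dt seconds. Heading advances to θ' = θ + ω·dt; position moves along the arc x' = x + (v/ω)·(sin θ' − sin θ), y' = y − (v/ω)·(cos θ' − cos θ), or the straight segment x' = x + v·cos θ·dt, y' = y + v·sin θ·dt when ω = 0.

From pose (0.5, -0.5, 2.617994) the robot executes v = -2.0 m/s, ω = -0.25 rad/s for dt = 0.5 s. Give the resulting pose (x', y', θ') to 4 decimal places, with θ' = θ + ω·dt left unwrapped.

θ' = 2.6180 + -0.25·0.5 = 2.4930
R = v/ω = -2.0/-0.25 = 8.0000
x' = 0.5 + 8.0000·(sin 2.4930 − sin 2.6180) = 1.3326
y' = -0.5 − 8.0000·(cos 2.4930 − cos 2.6180) = -1.0528

(1.3326, -1.0528, 2.4930)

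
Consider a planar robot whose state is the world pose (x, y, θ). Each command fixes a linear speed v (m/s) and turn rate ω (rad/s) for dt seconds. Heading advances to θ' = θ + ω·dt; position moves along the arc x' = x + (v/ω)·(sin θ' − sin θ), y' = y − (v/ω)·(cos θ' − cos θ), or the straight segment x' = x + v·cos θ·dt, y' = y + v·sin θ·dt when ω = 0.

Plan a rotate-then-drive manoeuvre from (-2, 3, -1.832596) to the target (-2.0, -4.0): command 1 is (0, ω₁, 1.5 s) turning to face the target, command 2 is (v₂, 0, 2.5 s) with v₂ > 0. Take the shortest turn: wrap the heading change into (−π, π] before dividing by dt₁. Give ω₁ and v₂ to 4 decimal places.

heading to target = atan2(-4−3, -2−-2) = -1.5708
Δθ = wrap(-1.5708 − -1.8326) = 0.2618; ω₁ = Δθ/dt₁ = 0.1745
distance = √((-2−-2)² + (-4−3)²) = 7.0000; v₂ = distance/dt₂ = 2.8000

ω₁ = 0.1745, v₂ = 2.8000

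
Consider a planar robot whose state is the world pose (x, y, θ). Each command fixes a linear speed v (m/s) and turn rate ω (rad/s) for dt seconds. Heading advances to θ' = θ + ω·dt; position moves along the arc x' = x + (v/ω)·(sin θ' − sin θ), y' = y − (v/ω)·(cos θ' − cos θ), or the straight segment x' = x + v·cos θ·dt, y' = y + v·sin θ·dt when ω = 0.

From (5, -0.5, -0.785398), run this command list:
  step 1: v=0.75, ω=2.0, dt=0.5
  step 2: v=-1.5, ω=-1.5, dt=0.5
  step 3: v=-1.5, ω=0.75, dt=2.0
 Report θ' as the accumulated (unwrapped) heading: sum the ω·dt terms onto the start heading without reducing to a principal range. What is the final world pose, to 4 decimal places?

(1.9579, -1.0649, 0.9646)

step 1: θ'=0.2146 (R=0.3750) → pose (5.3450, -0.6012, 0.2146)
step 2: θ'=-0.5354 (R=1.0000) → pose (4.6219, -0.4842, -0.5354)
step 3: θ'=0.9646 (R=-2.0000) → pose (1.9579, -1.0649, 0.9646)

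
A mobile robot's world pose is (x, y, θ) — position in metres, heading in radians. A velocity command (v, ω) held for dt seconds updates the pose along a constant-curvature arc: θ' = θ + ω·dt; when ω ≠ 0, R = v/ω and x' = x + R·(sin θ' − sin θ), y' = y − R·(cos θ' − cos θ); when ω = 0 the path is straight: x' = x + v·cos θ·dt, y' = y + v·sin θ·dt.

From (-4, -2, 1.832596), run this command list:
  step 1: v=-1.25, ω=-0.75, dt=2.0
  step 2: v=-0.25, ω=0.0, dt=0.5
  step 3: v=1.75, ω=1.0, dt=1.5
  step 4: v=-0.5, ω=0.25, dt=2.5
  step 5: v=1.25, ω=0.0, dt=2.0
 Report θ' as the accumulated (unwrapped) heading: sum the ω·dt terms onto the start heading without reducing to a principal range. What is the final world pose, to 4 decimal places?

(-5.3344, -1.3932, 2.4576)

step 1: θ'=0.3326 (R=1.6667) → pose (-5.0657, -4.0067, 0.3326)
step 2: θ'=0.3326 (straight) → pose (-5.1839, -4.0475, 0.3326)
step 3: θ'=1.8326 (R=1.7500) → pose (-4.0649, -1.9405, 1.8326)
step 4: θ'=2.4576 (R=-2.0000) → pose (-3.3968, -2.9729, 2.4576)
step 5: θ'=2.4576 (straight) → pose (-5.3344, -1.3932, 2.4576)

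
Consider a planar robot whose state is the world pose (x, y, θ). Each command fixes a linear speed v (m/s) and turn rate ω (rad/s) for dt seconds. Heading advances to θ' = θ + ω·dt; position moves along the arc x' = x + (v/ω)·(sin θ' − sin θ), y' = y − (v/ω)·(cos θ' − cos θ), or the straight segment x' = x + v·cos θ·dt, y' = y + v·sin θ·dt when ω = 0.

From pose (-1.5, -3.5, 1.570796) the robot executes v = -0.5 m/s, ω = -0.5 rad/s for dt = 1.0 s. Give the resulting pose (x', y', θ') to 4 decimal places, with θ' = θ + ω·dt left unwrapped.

θ' = 1.5708 + -0.5·1.0 = 1.0708
R = v/ω = -0.5/-0.5 = 1.0000
x' = -1.5 + 1.0000·(sin 1.0708 − sin 1.5708) = -1.6224
y' = -3.5 − 1.0000·(cos 1.0708 − cos 1.5708) = -3.9794

(-1.6224, -3.9794, 1.0708)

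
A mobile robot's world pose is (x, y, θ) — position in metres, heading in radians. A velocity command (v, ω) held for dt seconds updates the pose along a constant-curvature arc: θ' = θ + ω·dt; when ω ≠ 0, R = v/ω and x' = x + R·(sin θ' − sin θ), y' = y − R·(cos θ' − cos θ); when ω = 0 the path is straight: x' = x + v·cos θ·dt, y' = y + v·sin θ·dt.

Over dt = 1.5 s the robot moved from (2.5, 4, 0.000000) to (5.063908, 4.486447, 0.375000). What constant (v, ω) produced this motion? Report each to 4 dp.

v = 1.7500, ω = 0.2500

Δθ = 0.375000 − 0.000000 = 0.375000
ω = Δθ/dt = 0.375000/1.5 = 0.2500
R = Δx/(sin θ' − sin θ) = 7.0000
v = R·ω = 7.0000·0.2500 = 1.7500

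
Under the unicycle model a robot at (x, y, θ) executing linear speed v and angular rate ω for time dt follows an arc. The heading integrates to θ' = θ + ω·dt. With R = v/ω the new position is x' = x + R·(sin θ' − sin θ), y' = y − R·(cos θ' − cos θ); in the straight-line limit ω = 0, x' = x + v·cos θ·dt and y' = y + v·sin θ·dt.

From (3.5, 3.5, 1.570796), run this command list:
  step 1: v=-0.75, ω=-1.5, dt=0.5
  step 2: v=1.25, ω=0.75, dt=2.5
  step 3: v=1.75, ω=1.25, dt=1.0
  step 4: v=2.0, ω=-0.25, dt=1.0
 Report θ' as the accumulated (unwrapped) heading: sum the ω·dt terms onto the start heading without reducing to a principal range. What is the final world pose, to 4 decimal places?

(-0.2991, 4.2539, 3.6958)

step 1: θ'=0.8208 (R=0.5000) → pose (3.3658, 3.1592, 0.8208)
step 2: θ'=2.6958 (R=1.6667) → pose (2.8650, 5.7990, 2.6958)
step 3: θ'=3.9458 (R=1.4000) → pose (1.2530, 5.5070, 3.9458)
step 4: θ'=3.6958 (R=-8.0000) → pose (-0.2991, 4.2539, 3.6958)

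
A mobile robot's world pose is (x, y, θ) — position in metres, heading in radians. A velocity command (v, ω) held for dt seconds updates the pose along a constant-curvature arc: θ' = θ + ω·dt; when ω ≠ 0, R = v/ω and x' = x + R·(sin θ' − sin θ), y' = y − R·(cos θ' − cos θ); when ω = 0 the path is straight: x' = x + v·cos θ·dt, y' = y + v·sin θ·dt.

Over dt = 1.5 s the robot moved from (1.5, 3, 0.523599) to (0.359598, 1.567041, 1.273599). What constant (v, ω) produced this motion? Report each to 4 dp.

Δθ = 1.273599 − 0.523599 = 0.750000
ω = Δθ/dt = 0.750000/1.5 = 0.5000
R = −Δy/(cos θ' − cos θ) = -2.5000
v = R·ω = -2.5000·0.5000 = -1.2500

v = -1.2500, ω = 0.5000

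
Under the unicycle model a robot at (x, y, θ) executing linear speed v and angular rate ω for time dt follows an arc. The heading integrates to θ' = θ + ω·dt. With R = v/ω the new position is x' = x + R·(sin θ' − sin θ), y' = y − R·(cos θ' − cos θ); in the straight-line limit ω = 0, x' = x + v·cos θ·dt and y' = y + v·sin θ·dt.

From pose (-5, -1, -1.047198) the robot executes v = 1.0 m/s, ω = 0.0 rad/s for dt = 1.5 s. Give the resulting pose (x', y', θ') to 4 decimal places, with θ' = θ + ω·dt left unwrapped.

θ' = -1.0472 + 0.0·1.5 = -1.0472
ω = 0 → straight: x' = -5 + 1.0·cos(-1.0472)·1.5 = -4.2500
y' = -1 + 1.0·sin(-1.0472)·1.5 = -2.2990

(-4.2500, -2.2990, -1.0472)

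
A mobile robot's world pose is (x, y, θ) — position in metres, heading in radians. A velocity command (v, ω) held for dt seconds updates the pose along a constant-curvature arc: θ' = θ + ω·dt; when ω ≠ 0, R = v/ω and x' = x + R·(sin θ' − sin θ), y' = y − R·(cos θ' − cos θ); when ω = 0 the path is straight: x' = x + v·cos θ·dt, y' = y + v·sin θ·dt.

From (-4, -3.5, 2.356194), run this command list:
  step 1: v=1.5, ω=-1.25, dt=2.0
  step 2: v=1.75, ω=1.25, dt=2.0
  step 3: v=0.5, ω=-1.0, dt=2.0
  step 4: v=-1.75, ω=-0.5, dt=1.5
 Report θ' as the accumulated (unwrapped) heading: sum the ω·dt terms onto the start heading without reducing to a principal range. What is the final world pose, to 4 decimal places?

step 1: θ'=-0.1438 (R=-1.2000) → pose (-2.9795, -1.4639, -0.1438)
step 2: θ'=2.3562 (R=1.4000) → pose (-1.7889, 0.9116, 2.3562)
step 3: θ'=0.3562 (R=-0.5000) → pose (-1.6097, 1.7338, 0.3562)
step 4: θ'=-0.3938 (R=3.5000) → pose (-4.1732, 1.7820, -0.3938)

(-4.1732, 1.7820, -0.3938)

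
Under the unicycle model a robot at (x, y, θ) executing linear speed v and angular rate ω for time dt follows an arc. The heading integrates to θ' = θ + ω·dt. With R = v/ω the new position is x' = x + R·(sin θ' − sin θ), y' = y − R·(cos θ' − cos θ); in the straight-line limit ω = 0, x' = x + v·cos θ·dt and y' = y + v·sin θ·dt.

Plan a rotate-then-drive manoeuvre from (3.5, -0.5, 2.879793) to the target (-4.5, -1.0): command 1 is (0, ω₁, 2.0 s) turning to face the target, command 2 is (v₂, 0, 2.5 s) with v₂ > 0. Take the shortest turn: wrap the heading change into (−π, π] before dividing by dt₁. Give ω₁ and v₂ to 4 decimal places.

heading to target = atan2(-1−-0.5, -4.5−3.5) = -3.0792
Δθ = wrap(-3.0792 − 2.8798) = 0.3242; ω₁ = Δθ/dt₁ = 0.1621
distance = √((-4.5−3.5)² + (-1−-0.5)²) = 8.0156; v₂ = distance/dt₂ = 3.2062

ω₁ = 0.1621, v₂ = 3.2062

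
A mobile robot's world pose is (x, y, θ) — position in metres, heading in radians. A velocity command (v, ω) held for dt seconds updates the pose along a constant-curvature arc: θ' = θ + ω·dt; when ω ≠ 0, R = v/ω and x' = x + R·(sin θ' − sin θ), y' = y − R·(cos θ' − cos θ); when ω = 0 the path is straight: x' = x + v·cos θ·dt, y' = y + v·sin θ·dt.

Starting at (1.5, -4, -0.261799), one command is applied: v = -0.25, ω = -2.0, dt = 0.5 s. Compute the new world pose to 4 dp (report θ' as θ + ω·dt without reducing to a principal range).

θ' = -0.2618 + -2.0·0.5 = -1.2618
R = v/ω = -0.25/-2.0 = 0.1250
x' = 1.5 + 0.1250·(sin -1.2618 − sin -0.2618) = 1.4133
y' = -4 − 0.1250·(cos -1.2618 − cos -0.2618) = -3.9173

(1.4133, -3.9173, -1.2618)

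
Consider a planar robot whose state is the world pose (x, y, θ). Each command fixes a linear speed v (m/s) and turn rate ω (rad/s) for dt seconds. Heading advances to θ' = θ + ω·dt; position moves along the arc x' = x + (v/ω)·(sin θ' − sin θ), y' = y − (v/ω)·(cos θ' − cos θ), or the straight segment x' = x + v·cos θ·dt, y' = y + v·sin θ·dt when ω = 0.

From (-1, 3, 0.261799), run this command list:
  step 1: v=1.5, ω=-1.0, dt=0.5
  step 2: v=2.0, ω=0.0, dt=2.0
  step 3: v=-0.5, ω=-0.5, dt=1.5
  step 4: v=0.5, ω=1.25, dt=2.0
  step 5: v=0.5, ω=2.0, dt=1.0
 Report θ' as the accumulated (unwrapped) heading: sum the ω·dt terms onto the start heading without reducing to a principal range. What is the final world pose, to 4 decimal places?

step 1: θ'=-0.2382 (R=-1.5000) → pose (-0.2578, 3.0088, -0.2382)
step 2: θ'=-0.2382 (straight) → pose (3.6292, 2.0649, -0.2382)
step 3: θ'=-0.9882 (R=1.0000) → pose (3.0301, 2.4865, -0.9882)
step 4: θ'=1.5118 (R=0.4000) → pose (3.7635, 2.6830, 1.5118)
step 5: θ'=3.5118 (R=0.2500) → pose (3.4234, 2.9308, 3.5118)

(3.4234, 2.9308, 3.5118)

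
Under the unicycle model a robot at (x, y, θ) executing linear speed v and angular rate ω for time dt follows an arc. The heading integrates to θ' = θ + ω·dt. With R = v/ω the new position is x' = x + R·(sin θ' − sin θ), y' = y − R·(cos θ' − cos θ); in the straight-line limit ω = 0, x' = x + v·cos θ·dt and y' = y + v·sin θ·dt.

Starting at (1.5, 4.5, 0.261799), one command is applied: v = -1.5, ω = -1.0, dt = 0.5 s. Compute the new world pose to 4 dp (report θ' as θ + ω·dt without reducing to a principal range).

θ' = 0.2618 + -1.0·0.5 = -0.2382
R = v/ω = -1.5/-1.0 = 1.5000
x' = 1.5 + 1.5000·(sin -0.2382 − sin 0.2618) = 0.7578
y' = 4.5 − 1.5000·(cos -0.2382 − cos 0.2618) = 4.4912

(0.7578, 4.4912, -0.2382)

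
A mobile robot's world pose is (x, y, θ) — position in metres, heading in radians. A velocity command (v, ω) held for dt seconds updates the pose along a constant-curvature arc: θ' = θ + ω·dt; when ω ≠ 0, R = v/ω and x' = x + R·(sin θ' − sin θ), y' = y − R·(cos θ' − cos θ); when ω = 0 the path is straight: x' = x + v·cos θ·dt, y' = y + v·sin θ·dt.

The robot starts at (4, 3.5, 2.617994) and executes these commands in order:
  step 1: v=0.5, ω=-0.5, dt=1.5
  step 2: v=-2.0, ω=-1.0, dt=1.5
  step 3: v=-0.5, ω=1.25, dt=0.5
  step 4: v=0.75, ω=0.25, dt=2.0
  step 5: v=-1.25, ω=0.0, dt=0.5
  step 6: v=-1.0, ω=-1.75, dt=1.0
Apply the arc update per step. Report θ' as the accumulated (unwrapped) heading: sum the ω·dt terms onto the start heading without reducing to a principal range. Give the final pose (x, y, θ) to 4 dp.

step 1: θ'=1.8680 (R=-1.0000) → pose (3.5438, 4.0732, 1.8680)
step 2: θ'=0.3680 (R=2.0000) → pose (2.3510, 1.6214, 0.3680)
step 3: θ'=0.9930 (R=-0.4000) → pose (2.1598, 1.4667, 0.9930)
step 4: θ'=1.4930 (R=3.0000) → pose (2.6378, 2.8720, 1.4930)
step 5: θ'=1.4930 (straight) → pose (2.5892, 2.2489, 1.4930)
step 6: θ'=-0.2570 (R=0.5714) → pose (1.8742, 1.7407, -0.2570)

(1.8742, 1.7407, -0.2570)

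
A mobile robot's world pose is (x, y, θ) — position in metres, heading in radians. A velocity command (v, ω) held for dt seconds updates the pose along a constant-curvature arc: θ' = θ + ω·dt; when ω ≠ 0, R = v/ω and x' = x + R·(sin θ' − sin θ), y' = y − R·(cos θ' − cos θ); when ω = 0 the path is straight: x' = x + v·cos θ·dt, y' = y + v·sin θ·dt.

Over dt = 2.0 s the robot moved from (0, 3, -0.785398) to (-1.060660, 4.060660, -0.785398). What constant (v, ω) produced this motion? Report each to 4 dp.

v = -0.7500, ω = 0.0000

Δθ = -0.785398 − -0.785398 = 0.000000
ω = Δθ/dt = 0.000000/2.0 = 0.0000
ω = 0 → v = (Δx·cos θ + Δy·sin θ)/dt = -0.7500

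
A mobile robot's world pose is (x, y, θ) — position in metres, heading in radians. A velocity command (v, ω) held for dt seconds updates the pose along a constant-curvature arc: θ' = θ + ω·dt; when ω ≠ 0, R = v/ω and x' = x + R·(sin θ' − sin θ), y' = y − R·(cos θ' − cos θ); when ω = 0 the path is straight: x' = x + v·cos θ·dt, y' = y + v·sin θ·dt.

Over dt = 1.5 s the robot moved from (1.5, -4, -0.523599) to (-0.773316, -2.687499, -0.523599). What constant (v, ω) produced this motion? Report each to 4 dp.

v = -1.7500, ω = 0.0000

Δθ = -0.523599 − -0.523599 = 0.000000
ω = Δθ/dt = 0.000000/1.5 = 0.0000
ω = 0 → v = (Δx·cos θ + Δy·sin θ)/dt = -1.7500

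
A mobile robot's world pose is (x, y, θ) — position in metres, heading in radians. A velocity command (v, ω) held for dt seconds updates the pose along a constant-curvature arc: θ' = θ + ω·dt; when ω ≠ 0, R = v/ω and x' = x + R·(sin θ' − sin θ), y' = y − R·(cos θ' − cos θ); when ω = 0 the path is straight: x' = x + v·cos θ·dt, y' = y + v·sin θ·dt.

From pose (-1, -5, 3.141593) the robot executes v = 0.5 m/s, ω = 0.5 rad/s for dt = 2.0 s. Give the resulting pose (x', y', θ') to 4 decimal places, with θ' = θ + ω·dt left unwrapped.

(-1.8415, -5.4597, 4.1416)

θ' = 3.1416 + 0.5·2.0 = 4.1416
R = v/ω = 0.5/0.5 = 1.0000
x' = -1 + 1.0000·(sin 4.1416 − sin 3.1416) = -1.8415
y' = -5 − 1.0000·(cos 4.1416 − cos 3.1416) = -5.4597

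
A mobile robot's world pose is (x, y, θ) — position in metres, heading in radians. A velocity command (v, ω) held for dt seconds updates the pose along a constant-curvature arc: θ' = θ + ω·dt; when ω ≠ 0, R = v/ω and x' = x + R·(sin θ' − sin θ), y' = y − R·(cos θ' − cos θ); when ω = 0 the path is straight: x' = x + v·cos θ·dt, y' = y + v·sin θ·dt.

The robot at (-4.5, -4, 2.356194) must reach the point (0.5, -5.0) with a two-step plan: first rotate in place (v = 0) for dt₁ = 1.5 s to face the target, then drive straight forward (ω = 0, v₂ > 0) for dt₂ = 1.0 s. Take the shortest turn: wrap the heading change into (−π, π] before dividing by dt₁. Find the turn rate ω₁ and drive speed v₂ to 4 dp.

heading to target = atan2(-5−-4, 0.5−-4.5) = -0.1974
Δθ = wrap(-0.1974 − 2.3562) = -2.5536; ω₁ = Δθ/dt₁ = -1.7024
distance = √((0.5−-4.5)² + (-5−-4)²) = 5.0990; v₂ = distance/dt₂ = 5.0990

ω₁ = -1.7024, v₂ = 5.0990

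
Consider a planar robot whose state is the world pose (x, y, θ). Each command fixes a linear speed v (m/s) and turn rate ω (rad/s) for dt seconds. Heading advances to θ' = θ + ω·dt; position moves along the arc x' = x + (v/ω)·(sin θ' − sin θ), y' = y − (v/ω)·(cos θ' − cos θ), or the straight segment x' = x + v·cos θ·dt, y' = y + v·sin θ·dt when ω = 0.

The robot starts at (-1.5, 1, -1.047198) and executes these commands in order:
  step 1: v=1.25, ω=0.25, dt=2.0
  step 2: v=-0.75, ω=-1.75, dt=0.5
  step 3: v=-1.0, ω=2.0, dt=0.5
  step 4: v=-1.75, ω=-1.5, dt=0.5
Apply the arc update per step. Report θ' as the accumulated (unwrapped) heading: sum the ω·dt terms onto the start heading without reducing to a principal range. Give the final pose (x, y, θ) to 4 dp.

step 1: θ'=-0.5472 (R=5.0000) → pose (0.2286, -0.7699, -0.5472)
step 2: θ'=-1.4222 (R=0.4286) → pose (0.0278, -0.4674, -1.4222)
step 3: θ'=-0.4222 (R=-0.5000) → pose (-0.2618, -0.0853, -0.4222)
step 4: θ'=-1.1722 (R=1.1667) → pose (-0.8590, 0.5261, -1.1722)

(-0.8590, 0.5261, -1.1722)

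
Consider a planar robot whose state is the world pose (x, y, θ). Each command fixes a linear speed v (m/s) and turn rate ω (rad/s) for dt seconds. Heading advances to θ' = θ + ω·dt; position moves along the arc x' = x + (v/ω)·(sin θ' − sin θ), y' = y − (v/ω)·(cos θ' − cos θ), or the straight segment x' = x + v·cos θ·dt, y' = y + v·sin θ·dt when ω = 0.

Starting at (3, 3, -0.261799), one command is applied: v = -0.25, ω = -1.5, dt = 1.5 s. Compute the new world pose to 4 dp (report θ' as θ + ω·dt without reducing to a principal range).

θ' = -0.2618 + -1.5·1.5 = -2.5118
R = v/ω = -0.25/-1.5 = 0.1667
x' = 3 + 0.1667·(sin -2.5118 − sin -0.2618) = 2.9450
y' = 3 − 0.1667·(cos -2.5118 − cos -0.2618) = 3.2957

(2.9450, 3.2957, -2.5118)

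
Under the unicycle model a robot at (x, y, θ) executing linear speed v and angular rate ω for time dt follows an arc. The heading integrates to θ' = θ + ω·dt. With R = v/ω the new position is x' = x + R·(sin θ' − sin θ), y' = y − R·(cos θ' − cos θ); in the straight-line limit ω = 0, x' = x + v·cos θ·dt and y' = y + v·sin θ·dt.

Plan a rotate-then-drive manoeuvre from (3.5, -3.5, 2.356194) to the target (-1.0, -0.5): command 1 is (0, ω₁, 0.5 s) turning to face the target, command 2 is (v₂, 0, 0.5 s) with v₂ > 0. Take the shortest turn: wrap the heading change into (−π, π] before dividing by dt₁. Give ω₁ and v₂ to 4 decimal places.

heading to target = atan2(-0.5−-3.5, -1−3.5) = 2.5536
Δθ = wrap(2.5536 − 2.3562) = 0.1974; ω₁ = Δθ/dt₁ = 0.3948
distance = √((-1−3.5)² + (-0.5−-3.5)²) = 5.4083; v₂ = distance/dt₂ = 10.8167

ω₁ = 0.3948, v₂ = 10.8167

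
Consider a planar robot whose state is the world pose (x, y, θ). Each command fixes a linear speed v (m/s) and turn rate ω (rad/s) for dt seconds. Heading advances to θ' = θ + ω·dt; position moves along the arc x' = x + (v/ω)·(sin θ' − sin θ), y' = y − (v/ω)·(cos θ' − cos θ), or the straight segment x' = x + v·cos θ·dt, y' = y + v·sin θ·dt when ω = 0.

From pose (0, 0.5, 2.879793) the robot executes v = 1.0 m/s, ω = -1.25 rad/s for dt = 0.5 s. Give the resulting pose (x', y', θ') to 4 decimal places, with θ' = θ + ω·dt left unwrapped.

(-0.4130, 0.7672, 2.2548)

θ' = 2.8798 + -1.25·0.5 = 2.2548
R = v/ω = 1.0/-1.25 = -0.8000
x' = 0 + -0.8000·(sin 2.2548 − sin 2.8798) = -0.4130
y' = 0.5 − -0.8000·(cos 2.2548 − cos 2.8798) = 0.7672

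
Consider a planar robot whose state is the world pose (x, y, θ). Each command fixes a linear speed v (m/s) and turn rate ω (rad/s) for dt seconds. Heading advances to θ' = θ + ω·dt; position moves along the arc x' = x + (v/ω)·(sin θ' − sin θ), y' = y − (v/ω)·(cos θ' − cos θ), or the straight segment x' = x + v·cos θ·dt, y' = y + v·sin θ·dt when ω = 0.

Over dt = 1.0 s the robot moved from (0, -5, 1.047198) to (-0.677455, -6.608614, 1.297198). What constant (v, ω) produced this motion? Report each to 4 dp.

v = -1.7500, ω = 0.2500

Δθ = 1.297198 − 1.047198 = 0.250000
ω = Δθ/dt = 0.250000/1.0 = 0.2500
R = −Δy/(cos θ' − cos θ) = -7.0000
v = R·ω = -7.0000·0.2500 = -1.7500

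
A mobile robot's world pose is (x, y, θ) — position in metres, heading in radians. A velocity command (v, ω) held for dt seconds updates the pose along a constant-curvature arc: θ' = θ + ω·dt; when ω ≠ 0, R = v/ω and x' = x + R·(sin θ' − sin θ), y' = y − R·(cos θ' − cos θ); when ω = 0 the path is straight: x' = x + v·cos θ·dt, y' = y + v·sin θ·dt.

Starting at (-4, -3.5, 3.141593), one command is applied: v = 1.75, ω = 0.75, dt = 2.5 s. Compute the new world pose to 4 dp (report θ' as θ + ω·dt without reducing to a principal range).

(-6.2262, -6.5322, 5.0166)

θ' = 3.1416 + 0.75·2.5 = 5.0166
R = v/ω = 1.75/0.75 = 2.3333
x' = -4 + 2.3333·(sin 5.0166 − sin 3.1416) = -6.2262
y' = -3.5 − 2.3333·(cos 5.0166 − cos 3.1416) = -6.5322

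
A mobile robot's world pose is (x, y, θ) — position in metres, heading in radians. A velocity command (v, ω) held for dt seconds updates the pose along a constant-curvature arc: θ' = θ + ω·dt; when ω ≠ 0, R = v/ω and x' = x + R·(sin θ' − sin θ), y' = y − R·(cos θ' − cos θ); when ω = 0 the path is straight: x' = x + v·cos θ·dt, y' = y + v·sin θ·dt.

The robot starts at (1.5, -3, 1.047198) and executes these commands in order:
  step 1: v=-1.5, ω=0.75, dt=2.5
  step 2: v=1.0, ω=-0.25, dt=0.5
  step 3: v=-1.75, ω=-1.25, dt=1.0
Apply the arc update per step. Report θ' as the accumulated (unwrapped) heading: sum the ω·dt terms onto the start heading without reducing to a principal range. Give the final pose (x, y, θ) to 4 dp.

(3.2438, -7.1639, 1.5472)

step 1: θ'=2.9222 (R=-2.0000) → pose (2.7968, -5.9521, 2.9222)
step 2: θ'=2.7972 (R=-4.0000) → pose (2.3168, -5.8131, 2.7972)
step 3: θ'=1.5472 (R=1.4000) → pose (3.2438, -7.1639, 1.5472)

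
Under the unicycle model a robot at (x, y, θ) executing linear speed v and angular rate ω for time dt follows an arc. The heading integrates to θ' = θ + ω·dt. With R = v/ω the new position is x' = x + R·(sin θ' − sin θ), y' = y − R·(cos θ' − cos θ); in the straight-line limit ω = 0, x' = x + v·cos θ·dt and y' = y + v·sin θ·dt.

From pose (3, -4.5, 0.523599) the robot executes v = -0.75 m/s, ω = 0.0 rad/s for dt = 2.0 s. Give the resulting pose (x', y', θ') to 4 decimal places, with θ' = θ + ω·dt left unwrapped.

θ' = 0.5236 + 0.0·2.0 = 0.5236
ω = 0 → straight: x' = 3 + -0.75·cos(0.5236)·2.0 = 1.7010
y' = -4.5 + -0.75·sin(0.5236)·2.0 = -5.2500

(1.7010, -5.2500, 0.5236)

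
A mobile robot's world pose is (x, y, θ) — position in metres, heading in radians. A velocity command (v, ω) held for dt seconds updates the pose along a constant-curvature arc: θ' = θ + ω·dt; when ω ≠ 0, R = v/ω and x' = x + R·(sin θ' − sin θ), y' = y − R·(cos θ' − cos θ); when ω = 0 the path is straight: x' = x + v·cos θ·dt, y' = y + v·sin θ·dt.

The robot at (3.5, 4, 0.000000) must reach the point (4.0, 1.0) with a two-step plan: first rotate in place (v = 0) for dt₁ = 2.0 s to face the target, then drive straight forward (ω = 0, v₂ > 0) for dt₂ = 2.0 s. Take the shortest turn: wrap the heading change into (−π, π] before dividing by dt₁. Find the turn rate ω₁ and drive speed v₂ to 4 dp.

ω₁ = -0.7028, v₂ = 1.5207

heading to target = atan2(1−4, 4−3.5) = -1.4056
Δθ = wrap(-1.4056 − 0.0000) = -1.4056; ω₁ = Δθ/dt₁ = -0.7028
distance = √((4−3.5)² + (1−4)²) = 3.0414; v₂ = distance/dt₂ = 1.5207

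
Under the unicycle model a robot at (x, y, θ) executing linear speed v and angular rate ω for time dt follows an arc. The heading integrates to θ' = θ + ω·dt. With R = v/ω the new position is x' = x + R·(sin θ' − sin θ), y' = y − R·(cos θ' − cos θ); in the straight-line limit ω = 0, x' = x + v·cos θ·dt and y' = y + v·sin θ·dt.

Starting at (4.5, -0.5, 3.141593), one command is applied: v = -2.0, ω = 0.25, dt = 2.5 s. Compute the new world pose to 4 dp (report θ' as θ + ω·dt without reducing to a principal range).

θ' = 3.1416 + 0.25·2.5 = 3.7666
R = v/ω = -2.0/0.25 = -8.0000
x' = 4.5 + -8.0000·(sin 3.7666 − sin 3.1416) = 9.1808
y' = -0.5 − -8.0000·(cos 3.7666 − cos 3.1416) = 1.0123

(9.1808, 1.0123, 3.7666)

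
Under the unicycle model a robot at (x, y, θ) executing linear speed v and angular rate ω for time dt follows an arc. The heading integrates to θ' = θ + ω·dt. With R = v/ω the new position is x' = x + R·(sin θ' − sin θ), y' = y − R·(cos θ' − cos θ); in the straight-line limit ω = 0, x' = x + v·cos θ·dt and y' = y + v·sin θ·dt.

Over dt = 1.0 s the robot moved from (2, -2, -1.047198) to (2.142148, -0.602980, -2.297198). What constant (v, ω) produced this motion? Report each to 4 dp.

Δθ = -2.297198 − -1.047198 = -1.250000
ω = Δθ/dt = -1.250000/1.0 = -1.2500
R = −Δy/(cos θ' − cos θ) = 1.2000
v = R·ω = 1.2000·-1.2500 = -1.5000

v = -1.5000, ω = -1.2500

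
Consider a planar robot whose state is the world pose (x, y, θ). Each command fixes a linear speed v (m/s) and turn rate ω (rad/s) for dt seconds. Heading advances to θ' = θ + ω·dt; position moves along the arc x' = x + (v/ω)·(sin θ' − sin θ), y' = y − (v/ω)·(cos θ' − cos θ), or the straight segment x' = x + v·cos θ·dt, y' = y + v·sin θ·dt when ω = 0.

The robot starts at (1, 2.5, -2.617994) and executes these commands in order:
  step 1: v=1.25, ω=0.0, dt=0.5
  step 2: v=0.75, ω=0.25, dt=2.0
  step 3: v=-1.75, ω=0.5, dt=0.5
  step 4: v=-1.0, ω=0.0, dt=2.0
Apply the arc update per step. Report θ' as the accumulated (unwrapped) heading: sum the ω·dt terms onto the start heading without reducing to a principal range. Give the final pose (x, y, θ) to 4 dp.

step 1: θ'=-2.6180 (straight) → pose (0.4587, 2.1875, -2.6180)
step 2: θ'=-2.1180 (R=3.0000) → pose (-0.6032, 1.1503, -2.1180)
step 3: θ'=-1.8680 (R=-3.5000) → pose (-0.2456, 1.9464, -1.8680)
step 4: θ'=-1.8680 (straight) → pose (0.3401, 3.8587, -1.8680)

(0.3401, 3.8587, -1.8680)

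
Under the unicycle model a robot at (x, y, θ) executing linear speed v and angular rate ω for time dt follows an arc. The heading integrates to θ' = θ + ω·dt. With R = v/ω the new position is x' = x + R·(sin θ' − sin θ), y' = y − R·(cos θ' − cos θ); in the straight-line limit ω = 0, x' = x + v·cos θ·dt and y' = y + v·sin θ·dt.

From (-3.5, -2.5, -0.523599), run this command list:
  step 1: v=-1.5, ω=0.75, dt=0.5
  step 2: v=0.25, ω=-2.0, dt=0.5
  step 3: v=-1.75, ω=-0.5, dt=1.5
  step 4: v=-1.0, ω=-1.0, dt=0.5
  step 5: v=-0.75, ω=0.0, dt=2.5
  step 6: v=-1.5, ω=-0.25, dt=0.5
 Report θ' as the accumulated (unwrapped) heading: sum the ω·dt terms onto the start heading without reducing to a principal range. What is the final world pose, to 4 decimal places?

(-1.9957, 2.3890, -2.5236)

step 1: θ'=-0.1486 (R=-2.0000) → pose (-4.2039, -2.2541, -0.1486)
step 2: θ'=-1.1486 (R=-0.1250) → pose (-4.1084, -2.3265, -1.1486)
step 3: θ'=-1.8986 (R=3.5000) → pose (-4.2293, 0.2346, -1.8986)
step 4: θ'=-2.3986 (R=1.0000) → pose (-3.9591, 0.6490, -2.3986)
step 5: θ'=-2.3986 (straight) → pose (-2.5782, 1.9175, -2.3986)
step 6: θ'=-2.5236 (R=6.0000) → pose (-1.9957, 2.3890, -2.5236)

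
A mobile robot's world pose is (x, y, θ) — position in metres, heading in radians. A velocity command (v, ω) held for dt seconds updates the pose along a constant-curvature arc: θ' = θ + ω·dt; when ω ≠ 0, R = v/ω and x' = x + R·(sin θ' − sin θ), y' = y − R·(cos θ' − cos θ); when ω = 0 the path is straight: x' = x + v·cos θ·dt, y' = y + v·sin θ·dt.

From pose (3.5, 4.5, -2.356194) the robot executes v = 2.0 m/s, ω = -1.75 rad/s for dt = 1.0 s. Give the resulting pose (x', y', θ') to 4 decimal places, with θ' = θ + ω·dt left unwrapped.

(1.7527, 4.6570, -4.1062)

θ' = -2.3562 + -1.75·1.0 = -4.1062
R = v/ω = 2.0/-1.75 = -1.1429
x' = 3.5 + -1.1429·(sin -4.1062 − sin -2.3562) = 1.7527
y' = 4.5 − -1.1429·(cos -4.1062 − cos -2.3562) = 4.6570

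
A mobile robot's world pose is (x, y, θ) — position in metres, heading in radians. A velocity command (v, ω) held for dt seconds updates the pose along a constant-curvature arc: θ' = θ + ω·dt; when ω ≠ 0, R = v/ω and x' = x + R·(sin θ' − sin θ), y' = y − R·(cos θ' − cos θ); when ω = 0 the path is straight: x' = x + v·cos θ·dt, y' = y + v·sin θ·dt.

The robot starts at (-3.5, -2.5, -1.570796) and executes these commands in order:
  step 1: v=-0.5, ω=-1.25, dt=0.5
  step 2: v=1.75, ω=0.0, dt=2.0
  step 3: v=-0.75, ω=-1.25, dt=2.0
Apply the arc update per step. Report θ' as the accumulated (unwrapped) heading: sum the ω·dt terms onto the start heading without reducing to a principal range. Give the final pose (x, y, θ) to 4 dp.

step 1: θ'=-2.1958 (R=0.4000) → pose (-3.4244, -2.2660, -2.1958)
step 2: θ'=-2.1958 (straight) → pose (-5.4722, -5.1043, -2.1958)
step 3: θ'=-4.6958 (R=0.6000) → pose (-4.3857, -5.4454, -4.6958)

(-4.3857, -5.4454, -4.6958)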